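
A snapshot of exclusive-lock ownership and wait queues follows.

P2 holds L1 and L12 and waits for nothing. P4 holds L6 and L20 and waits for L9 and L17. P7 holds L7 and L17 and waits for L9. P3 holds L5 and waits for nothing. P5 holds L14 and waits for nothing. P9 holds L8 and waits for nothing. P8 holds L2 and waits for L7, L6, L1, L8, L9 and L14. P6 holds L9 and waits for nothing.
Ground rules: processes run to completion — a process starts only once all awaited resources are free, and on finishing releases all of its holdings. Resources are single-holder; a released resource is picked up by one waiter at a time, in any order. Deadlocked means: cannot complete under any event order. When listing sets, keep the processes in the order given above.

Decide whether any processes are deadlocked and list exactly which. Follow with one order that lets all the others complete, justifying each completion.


No process is deadlocked.
Key observation: no waiting chain loops back on itself — every chain ends at a process that waits on nothing, so everyone eventually runs.
One completion order for the rest: P5, P3, P2, P6, P7, P4, P9, P8.
Step-by-step check:
  run P5 (it waits on nothing); releases L14
  run P3 (it waits on nothing); releases L5
  run P2 (it waits on nothing); releases L1 and L12
  run P6 (it waits on nothing); releases L9
  P7 waits on L9 — all released -> runs and releases L7 and L17
  P4 waits on L9 and L17 — all released -> runs and releases L6 and L20
  run P9 (it waits on nothing); releases L8
  P8 waits on L7, L6, L1, L8, L9 and L14 — all released -> runs and releases L2


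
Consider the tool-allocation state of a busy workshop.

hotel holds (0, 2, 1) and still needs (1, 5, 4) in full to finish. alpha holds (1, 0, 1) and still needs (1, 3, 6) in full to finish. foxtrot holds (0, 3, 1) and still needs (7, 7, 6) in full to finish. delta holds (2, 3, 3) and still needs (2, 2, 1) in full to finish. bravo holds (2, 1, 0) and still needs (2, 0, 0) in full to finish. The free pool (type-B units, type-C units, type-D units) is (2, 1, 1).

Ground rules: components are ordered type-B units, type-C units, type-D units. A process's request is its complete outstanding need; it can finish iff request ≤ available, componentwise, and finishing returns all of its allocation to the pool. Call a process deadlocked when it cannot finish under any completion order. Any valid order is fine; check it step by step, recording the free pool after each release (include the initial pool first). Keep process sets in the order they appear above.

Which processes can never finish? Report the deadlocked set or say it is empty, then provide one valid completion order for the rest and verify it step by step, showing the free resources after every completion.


Deadlocked set: alpha and foxtrot.
Key observation: the pool after bravo, delta, hotel is (6, 7, 5); every surviving request exceeds it in type-D units, so progress ends there.
The rest can finish in the order bravo, delta, hotel. Verifying each step:
  pool = (2, 1, 1)
  bravo needs (2, 0, 0) <= (2, 1, 1) -> finishes; pool += (2, 1, 0) = (4, 2, 1)
  delta needs (2, 2, 1) <= (4, 2, 1) -> finishes; pool += (2, 3, 3) = (6, 5, 4)
  hotel needs (1, 5, 4) <= (6, 5, 4) -> finishes; pool += (0, 2, 1) = (6, 7, 5)
The blocked processes can never fit:
  blocked: alpha wants (1, 3, 6), pool (6, 7, 5) — not enough type-D units
  blocked: foxtrot wants (7, 7, 6), pool (6, 7, 5) — not enough type-B units and type-D units


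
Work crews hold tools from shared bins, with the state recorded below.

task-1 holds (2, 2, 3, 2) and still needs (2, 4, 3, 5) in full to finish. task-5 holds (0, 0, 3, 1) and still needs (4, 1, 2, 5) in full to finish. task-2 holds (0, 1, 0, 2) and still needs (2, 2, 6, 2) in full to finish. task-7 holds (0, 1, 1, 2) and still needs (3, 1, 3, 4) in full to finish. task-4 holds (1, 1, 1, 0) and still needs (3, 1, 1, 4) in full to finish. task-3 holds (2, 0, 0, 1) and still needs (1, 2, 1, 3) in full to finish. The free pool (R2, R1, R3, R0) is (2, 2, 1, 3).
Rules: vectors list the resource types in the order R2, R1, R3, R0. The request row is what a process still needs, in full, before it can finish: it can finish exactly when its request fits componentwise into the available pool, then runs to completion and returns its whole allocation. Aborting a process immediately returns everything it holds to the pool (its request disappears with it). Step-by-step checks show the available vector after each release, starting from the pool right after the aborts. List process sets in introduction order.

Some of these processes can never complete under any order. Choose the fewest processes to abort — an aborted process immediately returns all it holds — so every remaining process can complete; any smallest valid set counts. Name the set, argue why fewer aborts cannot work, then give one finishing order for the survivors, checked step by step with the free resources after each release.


Minimum abort set: task-1.
Key observation: before aborting task-1, task-7 was permanently blocked — no order could ever run it; afterwards it completes at step 1.
Why nothing smaller works: aborting no one leaves the state deadlocked as given.
The survivors complete as task-7, task-4, task-2, task-3, task-5. Walking it through (starting from the post-abort pool):
  pool = (4, 4, 4, 5)
  task-7: need (3, 1, 3, 4) fits (4, 4, 4, 5); releases (0, 1, 1, 2), pool now (4, 5, 5, 7)
  task-4: need (3, 1, 1, 4) fits (4, 5, 5, 7); releases (1, 1, 1, 0), pool now (5, 6, 6, 7)
  task-2: need (2, 2, 6, 2) fits (5, 6, 6, 7); releases (0, 1, 0, 2), pool now (5, 7, 6, 9)
  task-3: need (1, 2, 1, 3) fits (5, 7, 6, 9); releases (2, 0, 0, 1), pool now (7, 7, 6, 10)
  task-5: need (4, 1, 2, 5) fits (7, 7, 6, 10); releases (0, 0, 3, 1), pool now (7, 7, 9, 11)


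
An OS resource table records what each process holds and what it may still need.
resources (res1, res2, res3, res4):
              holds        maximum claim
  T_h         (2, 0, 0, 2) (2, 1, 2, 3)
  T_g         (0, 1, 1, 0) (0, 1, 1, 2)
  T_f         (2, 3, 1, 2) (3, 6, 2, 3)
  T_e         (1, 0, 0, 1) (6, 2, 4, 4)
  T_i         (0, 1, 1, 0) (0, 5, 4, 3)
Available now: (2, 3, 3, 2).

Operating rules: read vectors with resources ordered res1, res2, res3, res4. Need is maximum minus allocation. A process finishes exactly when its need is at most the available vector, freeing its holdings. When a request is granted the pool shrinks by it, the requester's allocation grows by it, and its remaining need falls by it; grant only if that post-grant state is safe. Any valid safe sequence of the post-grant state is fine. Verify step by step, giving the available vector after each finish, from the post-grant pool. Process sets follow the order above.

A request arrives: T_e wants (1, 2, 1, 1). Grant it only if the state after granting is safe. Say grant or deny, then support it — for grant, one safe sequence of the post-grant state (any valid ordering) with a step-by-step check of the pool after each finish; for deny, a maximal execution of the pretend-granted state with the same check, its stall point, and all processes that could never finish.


DENY: after the grant no complete ordering would exist.
Key observation: after T_h, T_g the pool peaks at (3, 2, 3, 3), and each blocked process is short somewhere: T_f on res2; T_e on res1; T_i on res2.
On the post-grant state, T_h, T_g is a maximal run — nothing extends it. Check, step by step:
  pool = (1, 1, 2, 1)
  T_h: need (0, 1, 2, 1) fits (1, 1, 2, 1); releases (2, 0, 0, 2), pool now (3, 1, 2, 3)
  T_g: need (0, 0, 0, 2) fits (3, 1, 2, 3); releases (0, 1, 1, 0), pool now (3, 2, 3, 3)
  T_f cannot run: need (1, 3, 1, 1) vs free (3, 2, 3, 3) (insufficient res2)
  T_e cannot run: need (4, 0, 3, 2) vs free (3, 2, 3, 3) (insufficient res1)
  T_i cannot run: need (0, 4, 3, 3) vs free (3, 2, 3, 3) (insufficient res2)
Had the request been granted, T_f, T_e and T_i could never finish.


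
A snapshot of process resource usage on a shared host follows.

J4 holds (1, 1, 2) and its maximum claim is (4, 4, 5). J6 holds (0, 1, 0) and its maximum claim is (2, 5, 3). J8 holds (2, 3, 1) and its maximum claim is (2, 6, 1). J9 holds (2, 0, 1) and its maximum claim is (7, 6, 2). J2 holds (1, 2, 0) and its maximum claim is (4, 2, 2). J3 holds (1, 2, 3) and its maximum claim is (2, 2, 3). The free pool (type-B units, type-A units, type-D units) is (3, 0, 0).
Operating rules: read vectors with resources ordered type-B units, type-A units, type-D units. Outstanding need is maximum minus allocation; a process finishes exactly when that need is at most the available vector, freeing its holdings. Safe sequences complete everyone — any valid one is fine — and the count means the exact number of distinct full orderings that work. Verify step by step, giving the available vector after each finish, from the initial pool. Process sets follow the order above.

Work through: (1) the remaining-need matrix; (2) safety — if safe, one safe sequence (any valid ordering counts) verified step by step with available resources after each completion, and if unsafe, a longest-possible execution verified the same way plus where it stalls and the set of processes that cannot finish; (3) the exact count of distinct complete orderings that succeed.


(1) Remaining need (order type-B units, type-A units, type-D units):
  J4: (3, 3, 3)
  J6: (2, 4, 3)
  J8: (0, 3, 0)
  J9: (5, 6, 1)
  J2: (3, 0, 2)
  J3: (1, 0, 0)
(2) SAFE — a valid safe sequence is J3, J2, J8, J9, J4, J6.
Key observation: nothing binds to the last unit here — the tightest requested-resource margin is 1, first seen at J2 ((3, 0, 2) against (4, 2, 3)).
Step-by-step check:
  pool = (3, 0, 0)
  J3 needs (1, 0, 0) <= (3, 0, 0) -> finishes; pool += (1, 2, 3) = (4, 2, 3)
  J2 needs (3, 0, 2) <= (4, 2, 3) -> finishes; pool += (1, 2, 0) = (5, 4, 3)
  J8 needs (0, 3, 0) <= (5, 4, 3) -> finishes; pool += (2, 3, 1) = (7, 7, 4)
  J9 needs (5, 6, 1) <= (7, 7, 4) -> finishes; pool += (2, 0, 1) = (9, 7, 5)
  J4 needs (3, 3, 3) <= (9, 7, 5) -> finishes; pool += (1, 1, 2) = (10, 8, 7)
  J6 needs (2, 4, 3) <= (10, 8, 7) -> finishes; pool += (0, 1, 0) = (10, 9, 7)
(3) The exact count: 14 of the possible complete orderings are safe sequences.


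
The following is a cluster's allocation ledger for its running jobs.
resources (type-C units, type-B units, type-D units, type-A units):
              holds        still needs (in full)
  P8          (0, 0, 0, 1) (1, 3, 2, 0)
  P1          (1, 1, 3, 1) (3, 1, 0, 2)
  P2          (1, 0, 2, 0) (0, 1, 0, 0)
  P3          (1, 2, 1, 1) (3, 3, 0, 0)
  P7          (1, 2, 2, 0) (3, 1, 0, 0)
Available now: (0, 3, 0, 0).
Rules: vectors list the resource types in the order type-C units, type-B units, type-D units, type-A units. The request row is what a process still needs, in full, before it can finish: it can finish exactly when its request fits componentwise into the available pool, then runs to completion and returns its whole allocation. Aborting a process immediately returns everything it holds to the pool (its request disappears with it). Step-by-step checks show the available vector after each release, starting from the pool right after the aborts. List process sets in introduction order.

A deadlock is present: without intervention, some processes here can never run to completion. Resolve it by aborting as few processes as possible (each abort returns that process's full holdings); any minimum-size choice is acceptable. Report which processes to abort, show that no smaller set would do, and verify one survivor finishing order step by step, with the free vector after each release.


Minimum abort set: P3 and P7.
Key observation: before aborting P3 and P7, P1 was permanently blocked — no order could ever run it; afterwards it completes at step 3.
Why nothing smaller works — every single abort fails: P8 alone leaves P1 blocked (short on type-C units and type-A units); P1 alone leaves P3 blocked (short on type-C units); P2 alone leaves P1 blocked (short on type-C units and type-A units); P3 alone leaves P1 blocked (short on type-C units); P7 alone leaves P1 blocked (short on type-C units and type-A units).
The survivors complete as P2, P8, P1. Walking it through (starting from the post-abort pool):
  pool = (2, 7, 3, 1)
  run P2 (needs (0, 1, 0, 0), free (2, 7, 3, 1)); after release of (1, 0, 2, 0) the pool is (3, 7, 5, 1)
  run P8 (needs (1, 3, 2, 0), free (3, 7, 5, 1)); after release of (0, 0, 0, 1) the pool is (3, 7, 5, 2)
  run P1 (needs (3, 1, 0, 2), free (3, 7, 5, 2)); after release of (1, 1, 3, 1) the pool is (4, 8, 8, 3)


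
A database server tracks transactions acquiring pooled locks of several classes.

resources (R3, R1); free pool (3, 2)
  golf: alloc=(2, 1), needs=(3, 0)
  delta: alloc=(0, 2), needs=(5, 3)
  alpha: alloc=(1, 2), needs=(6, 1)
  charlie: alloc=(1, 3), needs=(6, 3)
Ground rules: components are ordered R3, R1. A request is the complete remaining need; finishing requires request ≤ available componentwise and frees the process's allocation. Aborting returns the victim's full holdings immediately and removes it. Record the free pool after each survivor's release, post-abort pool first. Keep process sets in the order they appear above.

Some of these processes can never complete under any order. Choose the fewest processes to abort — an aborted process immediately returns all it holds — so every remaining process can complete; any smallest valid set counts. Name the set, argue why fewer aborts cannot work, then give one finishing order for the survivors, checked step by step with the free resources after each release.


Abort charlie.
Key observation: the deadlocked alpha becomes finishable only because charlie released (1, 3); it completes at step 3 below.
Minimality: the empty abort set fails — the state is deadlocked as it stands.
The survivors complete as golf, delta, alpha. Verifying each step (starting from the post-abort pool):
  pool = (4, 5)
  run golf (needs (3, 0), free (4, 5)); after release of (2, 1) the pool is (6, 6)
  run delta (needs (5, 3), free (6, 6)); after release of (0, 2) the pool is (6, 8)
  run alpha (needs (6, 1), free (6, 8)); after release of (1, 2) the pool is (7, 10)


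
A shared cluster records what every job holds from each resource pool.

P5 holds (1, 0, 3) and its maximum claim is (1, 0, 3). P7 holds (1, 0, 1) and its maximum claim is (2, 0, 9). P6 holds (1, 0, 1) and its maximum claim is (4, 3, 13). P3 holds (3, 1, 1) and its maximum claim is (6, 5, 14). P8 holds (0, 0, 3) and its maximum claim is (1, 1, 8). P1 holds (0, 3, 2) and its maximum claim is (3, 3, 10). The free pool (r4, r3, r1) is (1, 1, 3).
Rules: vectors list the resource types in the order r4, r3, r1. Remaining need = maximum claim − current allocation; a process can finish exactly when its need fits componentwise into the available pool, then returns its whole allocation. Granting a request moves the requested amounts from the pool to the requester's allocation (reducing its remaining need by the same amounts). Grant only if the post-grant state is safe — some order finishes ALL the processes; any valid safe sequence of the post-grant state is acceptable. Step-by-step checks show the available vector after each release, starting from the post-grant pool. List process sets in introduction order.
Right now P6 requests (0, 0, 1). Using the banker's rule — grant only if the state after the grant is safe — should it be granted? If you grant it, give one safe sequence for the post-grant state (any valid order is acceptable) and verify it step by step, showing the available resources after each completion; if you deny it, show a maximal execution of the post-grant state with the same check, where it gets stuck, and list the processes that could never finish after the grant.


GRANT — the state after the grant stays safe, e.g. via P5, P8, P7, P1, P6, P3.
Key observation: even at the reduced pool (1, 1, 2), P5 fits immediately, so safety survives the grant.
Step-by-step check of the post-grant state:
  pool = (1, 1, 2)
  P5 needs (0, 0, 0) <= (1, 1, 2) -> finishes; pool += (1, 0, 3) = (2, 1, 5)
  P8 needs (1, 1, 5) <= (2, 1, 5) -> finishes; pool += (0, 0, 3) = (2, 1, 8)
  P7 needs (1, 0, 8) <= (2, 1, 8) -> finishes; pool += (1, 0, 1) = (3, 1, 9)
  P1 needs (3, 0, 8) <= (3, 1, 9) -> finishes; pool += (0, 3, 2) = (3, 4, 11)
  P6 needs (3, 3, 11) <= (3, 4, 11) -> finishes; pool += (1, 0, 2) = (4, 4, 13)
  P3 needs (3, 4, 13) <= (4, 4, 13) -> finishes; pool += (3, 1, 1) = (7, 5, 14)


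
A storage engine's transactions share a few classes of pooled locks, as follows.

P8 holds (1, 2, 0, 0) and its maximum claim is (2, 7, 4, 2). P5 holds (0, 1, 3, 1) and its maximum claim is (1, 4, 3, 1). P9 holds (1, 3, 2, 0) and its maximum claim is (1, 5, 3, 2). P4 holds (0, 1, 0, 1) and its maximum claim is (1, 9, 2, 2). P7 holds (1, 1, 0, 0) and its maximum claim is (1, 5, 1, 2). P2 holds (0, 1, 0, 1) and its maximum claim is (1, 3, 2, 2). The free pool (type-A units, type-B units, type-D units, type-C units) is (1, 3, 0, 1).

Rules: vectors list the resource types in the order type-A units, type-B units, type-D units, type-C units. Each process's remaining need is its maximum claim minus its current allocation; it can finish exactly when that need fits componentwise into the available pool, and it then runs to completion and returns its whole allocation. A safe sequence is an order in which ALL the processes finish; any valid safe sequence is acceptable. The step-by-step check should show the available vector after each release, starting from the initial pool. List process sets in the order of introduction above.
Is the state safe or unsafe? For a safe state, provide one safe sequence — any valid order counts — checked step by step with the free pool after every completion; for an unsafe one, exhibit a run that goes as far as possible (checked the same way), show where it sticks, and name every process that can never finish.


The state is SAFE; one workable sequence: P5, P2, P7, P9, P4, P8.
Key observation: reading the order forward, P5 is the first process whose need (1, 3, 0, 0) meets the free pool (1, 3, 0, 1) exactly on a resource it requests.
Verifying each step:
  pool = (1, 3, 0, 1)
  P5: need (1, 3, 0, 0) fits (1, 3, 0, 1); releases (0, 1, 3, 1), pool now (1, 4, 3, 2)
  P2: need (1, 2, 2, 1) fits (1, 4, 3, 2); releases (0, 1, 0, 1), pool now (1, 5, 3, 3)
  P7: need (0, 4, 1, 2) fits (1, 5, 3, 3); releases (1, 1, 0, 0), pool now (2, 6, 3, 3)
  P9: need (0, 2, 1, 2) fits (2, 6, 3, 3); releases (1, 3, 2, 0), pool now (3, 9, 5, 3)
  P4: need (1, 8, 2, 1) fits (3, 9, 5, 3); releases (0, 1, 0, 1), pool now (3, 10, 5, 4)
  P8: need (1, 5, 4, 2) fits (3, 10, 5, 4); releases (1, 2, 0, 0), pool now (4, 12, 5, 4)


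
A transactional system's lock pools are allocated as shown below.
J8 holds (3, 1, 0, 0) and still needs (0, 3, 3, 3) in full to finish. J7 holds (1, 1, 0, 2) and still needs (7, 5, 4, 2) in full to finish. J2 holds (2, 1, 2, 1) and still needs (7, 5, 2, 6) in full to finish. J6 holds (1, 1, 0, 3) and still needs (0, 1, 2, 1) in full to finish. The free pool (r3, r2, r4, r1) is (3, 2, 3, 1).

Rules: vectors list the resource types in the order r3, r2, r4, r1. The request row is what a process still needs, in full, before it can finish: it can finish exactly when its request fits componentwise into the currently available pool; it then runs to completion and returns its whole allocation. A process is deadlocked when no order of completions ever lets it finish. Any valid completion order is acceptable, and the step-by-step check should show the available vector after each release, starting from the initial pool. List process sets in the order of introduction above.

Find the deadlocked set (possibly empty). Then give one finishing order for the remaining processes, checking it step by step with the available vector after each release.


The deadlocked set is J7 and J2.
Key observation: once J6, J8 finish, the pool peaks at (7, 4, 3, 4) — and every remaining process still needs more r2 than that.
The rest can finish in the order J6, J8. Step-by-step check:
  pool = (3, 2, 3, 1)
  J6: need (0, 1, 2, 1) fits (3, 2, 3, 1); releases (1, 1, 0, 3), pool now (4, 3, 3, 4)
  J8: need (0, 3, 3, 3) fits (4, 3, 3, 4); releases (3, 1, 0, 0), pool now (7, 4, 3, 4)
None of the blocked processes ever fits:
  blocked: J7 wants (7, 5, 4, 2), pool (7, 4, 3, 4) — not enough r2 and r4
  blocked: J2 wants (7, 5, 2, 6), pool (7, 4, 3, 4) — not enough r2 and r1


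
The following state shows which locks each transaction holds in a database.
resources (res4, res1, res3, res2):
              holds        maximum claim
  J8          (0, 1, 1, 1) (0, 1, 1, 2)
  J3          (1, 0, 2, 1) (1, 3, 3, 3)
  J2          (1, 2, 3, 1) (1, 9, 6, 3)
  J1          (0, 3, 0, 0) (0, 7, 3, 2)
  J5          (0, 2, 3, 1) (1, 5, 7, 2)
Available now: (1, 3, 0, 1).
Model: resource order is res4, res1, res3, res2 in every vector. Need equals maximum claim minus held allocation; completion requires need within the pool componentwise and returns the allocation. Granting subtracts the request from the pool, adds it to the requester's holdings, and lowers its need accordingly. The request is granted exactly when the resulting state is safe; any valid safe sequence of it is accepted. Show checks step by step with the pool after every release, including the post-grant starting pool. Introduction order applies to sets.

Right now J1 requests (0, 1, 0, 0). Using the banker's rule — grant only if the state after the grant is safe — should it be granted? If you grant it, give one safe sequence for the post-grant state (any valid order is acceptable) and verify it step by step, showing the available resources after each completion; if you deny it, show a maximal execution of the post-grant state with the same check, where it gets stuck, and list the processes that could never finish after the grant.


GRANT: granting preserves safety; a valid post-grant sequence is J8, J3, J1, J2, J5.
Key observation: after the grant the pool drops to (1, 2, 0, 1), which still lets J8 finish first and unwind the rest.
Check on the post-grant state, step by step:
  pool = (1, 2, 0, 1)
  J8: need (0, 0, 0, 1) fits (1, 2, 0, 1); releases (0, 1, 1, 1), pool now (1, 3, 1, 2)
  J3: need (0, 3, 1, 2) fits (1, 3, 1, 2); releases (1, 0, 2, 1), pool now (2, 3, 3, 3)
  J1: need (0, 3, 3, 2) fits (2, 3, 3, 3); releases (0, 4, 0, 0), pool now (2, 7, 3, 3)
  J2: need (0, 7, 3, 2) fits (2, 7, 3, 3); releases (1, 2, 3, 1), pool now (3, 9, 6, 4)
  J5: need (1, 3, 4, 1) fits (3, 9, 6, 4); releases (0, 2, 3, 1), pool now (3, 11, 9, 5)


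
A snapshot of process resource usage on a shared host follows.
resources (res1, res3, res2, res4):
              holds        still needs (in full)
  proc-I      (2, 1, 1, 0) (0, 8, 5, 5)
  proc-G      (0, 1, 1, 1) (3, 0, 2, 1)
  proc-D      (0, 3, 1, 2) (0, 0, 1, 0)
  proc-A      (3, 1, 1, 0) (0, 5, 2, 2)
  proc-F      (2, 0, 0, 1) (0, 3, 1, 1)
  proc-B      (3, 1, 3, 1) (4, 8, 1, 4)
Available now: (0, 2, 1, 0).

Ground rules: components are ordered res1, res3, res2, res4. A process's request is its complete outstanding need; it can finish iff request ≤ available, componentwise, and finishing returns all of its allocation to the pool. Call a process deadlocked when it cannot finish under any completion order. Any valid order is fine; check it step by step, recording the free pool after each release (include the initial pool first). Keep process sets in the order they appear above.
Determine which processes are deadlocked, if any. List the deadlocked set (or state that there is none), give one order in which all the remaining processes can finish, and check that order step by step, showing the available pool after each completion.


The deadlocked set is proc-I and proc-B.
Key observation: the wall is res3: completing proc-D, proc-F, proc-A, proc-G brings the pool only to (5, 7, 4, 4), and all the rest need more.
A valid finishing order for the others: proc-D, proc-F, proc-A, proc-G. Walking it through:
  pool = (0, 2, 1, 0)
  proc-D: need (0, 0, 1, 0) fits (0, 2, 1, 0); releases (0, 3, 1, 2), pool now (0, 5, 2, 2)
  proc-F: need (0, 3, 1, 1) fits (0, 5, 2, 2); releases (2, 0, 0, 1), pool now (2, 5, 2, 3)
  proc-A: need (0, 5, 2, 2) fits (2, 5, 2, 3); releases (3, 1, 1, 0), pool now (5, 6, 3, 3)
  proc-G: need (3, 0, 2, 1) fits (5, 6, 3, 3); releases (0, 1, 1, 1), pool now (5, 7, 4, 4)
The stuck group stays short no matter what:
  proc-I still needs (0, 8, 5, 5) but only (5, 7, 4, 4) is free — short on res3, res2 and res4
  proc-B still needs (4, 8, 1, 4) but only (5, 7, 4, 4) is free — short on res3


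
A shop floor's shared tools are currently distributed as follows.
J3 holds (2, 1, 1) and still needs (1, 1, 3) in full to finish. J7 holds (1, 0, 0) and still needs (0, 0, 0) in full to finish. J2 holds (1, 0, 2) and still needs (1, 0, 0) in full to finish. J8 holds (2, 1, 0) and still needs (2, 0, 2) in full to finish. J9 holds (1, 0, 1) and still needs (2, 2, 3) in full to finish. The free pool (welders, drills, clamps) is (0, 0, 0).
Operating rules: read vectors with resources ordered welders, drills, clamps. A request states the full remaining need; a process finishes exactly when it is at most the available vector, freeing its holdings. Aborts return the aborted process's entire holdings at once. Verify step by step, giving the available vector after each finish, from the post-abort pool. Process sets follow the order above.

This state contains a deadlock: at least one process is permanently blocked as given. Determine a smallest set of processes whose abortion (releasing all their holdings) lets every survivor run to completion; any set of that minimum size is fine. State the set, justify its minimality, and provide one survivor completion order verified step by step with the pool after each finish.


The answer: abort J9.
Key observation: the returned (1, 0, 1) from J9 is what brings J3 — unrunnable before, under any order — into play at step 3.
Minimality: the empty abort set fails — the state is deadlocked as it stands.
Survivors finish in the order: J2, J8, J3, J7. Step-by-step check (pool after the aborts first):
  pool = (1, 0, 1)
  J2 needs (1, 0, 0) <= (1, 0, 1) -> finishes; pool += (1, 0, 2) = (2, 0, 3)
  J8 needs (2, 0, 2) <= (2, 0, 3) -> finishes; pool += (2, 1, 0) = (4, 1, 3)
  J3 needs (1, 1, 3) <= (4, 1, 3) -> finishes; pool += (2, 1, 1) = (6, 2, 4)
  J7 needs (0, 0, 0) <= (6, 2, 4) -> finishes; pool += (1, 0, 0) = (7, 2, 4)


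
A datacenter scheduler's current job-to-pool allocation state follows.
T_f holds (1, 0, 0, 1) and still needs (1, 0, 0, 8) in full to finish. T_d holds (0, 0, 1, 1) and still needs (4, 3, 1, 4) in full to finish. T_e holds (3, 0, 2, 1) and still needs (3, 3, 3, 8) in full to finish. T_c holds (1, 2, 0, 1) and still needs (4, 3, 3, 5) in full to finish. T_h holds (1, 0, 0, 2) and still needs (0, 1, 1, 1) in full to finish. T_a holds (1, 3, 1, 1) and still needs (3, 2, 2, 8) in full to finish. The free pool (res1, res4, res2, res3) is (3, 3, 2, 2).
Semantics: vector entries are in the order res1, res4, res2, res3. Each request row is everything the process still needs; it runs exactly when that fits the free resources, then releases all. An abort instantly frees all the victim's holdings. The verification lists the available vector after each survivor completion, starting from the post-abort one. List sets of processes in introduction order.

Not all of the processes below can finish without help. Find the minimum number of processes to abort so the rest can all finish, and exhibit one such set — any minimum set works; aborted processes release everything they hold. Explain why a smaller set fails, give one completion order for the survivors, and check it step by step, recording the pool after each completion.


The answer: abort T_f and T_e.
Key observation: the deadlocked T_a becomes finishable only because T_f and T_e released (4, 0, 2, 2); it completes at step 4 below.
Minimality, checking each single-abort alternative: T_f alone leaves T_e blocked (short on res3); T_d alone leaves T_f blocked (short on res3); T_e alone leaves T_f blocked (short on res3); T_c alone leaves T_f blocked (short on res3); T_h alone leaves T_f blocked (short on res3); T_a alone leaves T_f blocked (short on res3).
The survivors complete as T_h, T_c, T_d, T_a. Verifying each step (starting from the post-abort pool):
  pool = (7, 3, 4, 4)
  run T_h (needs (0, 1, 1, 1), free (7, 3, 4, 4)); after release of (1, 0, 0, 2) the pool is (8, 3, 4, 6)
  run T_c (needs (4, 3, 3, 5), free (8, 3, 4, 6)); after release of (1, 2, 0, 1) the pool is (9, 5, 4, 7)
  run T_d (needs (4, 3, 1, 4), free (9, 5, 4, 7)); after release of (0, 0, 1, 1) the pool is (9, 5, 5, 8)
  run T_a (needs (3, 2, 2, 8), free (9, 5, 5, 8)); after release of (1, 3, 1, 1) the pool is (10, 8, 6, 9)


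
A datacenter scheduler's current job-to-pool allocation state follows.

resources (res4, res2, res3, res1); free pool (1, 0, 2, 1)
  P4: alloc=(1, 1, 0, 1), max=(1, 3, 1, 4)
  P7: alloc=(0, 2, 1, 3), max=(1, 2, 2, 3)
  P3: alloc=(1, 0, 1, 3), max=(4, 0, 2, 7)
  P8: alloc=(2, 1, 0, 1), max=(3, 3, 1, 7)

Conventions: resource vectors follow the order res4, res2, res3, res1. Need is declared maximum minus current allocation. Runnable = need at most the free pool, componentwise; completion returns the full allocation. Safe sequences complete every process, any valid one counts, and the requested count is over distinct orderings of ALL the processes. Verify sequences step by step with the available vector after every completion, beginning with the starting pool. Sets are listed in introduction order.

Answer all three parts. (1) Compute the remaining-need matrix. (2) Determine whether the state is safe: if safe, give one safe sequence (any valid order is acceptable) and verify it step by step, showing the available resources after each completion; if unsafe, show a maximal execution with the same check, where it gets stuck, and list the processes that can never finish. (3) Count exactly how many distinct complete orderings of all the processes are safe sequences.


(1) Need matrix, components ordered res4, res2, res3, res1:
  P4: (0, 2, 1, 3)
  P7: (1, 0, 1, 0)
  P3: (3, 0, 1, 4)
  P8: (1, 2, 1, 6)
(2) UNSAFE — no complete ordering exists.
Key observation: after P7, P4 the pool peaks at (2, 3, 3, 5), and each blocked process is short somewhere: P3 on res4; P8 on res1.
The run P7, P4 cannot be extended any further. Walking it through:
  pool = (1, 0, 2, 1)
  P7 needs (1, 0, 1, 0) <= (1, 0, 2, 1) -> finishes; pool += (0, 2, 1, 3) = (1, 2, 3, 4)
  P4 needs (0, 2, 1, 3) <= (1, 2, 3, 4) -> finishes; pool += (1, 1, 0, 1) = (2, 3, 3, 5)
  P3 still needs (3, 0, 1, 4) but only (2, 3, 3, 5) is free — short on res4
  P8 still needs (1, 2, 1, 6) but only (2, 3, 3, 5) is free — short on res1
Never able to finish: P3 and P8.
(3) Exactly 0 of the possible complete orderings are safe sequences.


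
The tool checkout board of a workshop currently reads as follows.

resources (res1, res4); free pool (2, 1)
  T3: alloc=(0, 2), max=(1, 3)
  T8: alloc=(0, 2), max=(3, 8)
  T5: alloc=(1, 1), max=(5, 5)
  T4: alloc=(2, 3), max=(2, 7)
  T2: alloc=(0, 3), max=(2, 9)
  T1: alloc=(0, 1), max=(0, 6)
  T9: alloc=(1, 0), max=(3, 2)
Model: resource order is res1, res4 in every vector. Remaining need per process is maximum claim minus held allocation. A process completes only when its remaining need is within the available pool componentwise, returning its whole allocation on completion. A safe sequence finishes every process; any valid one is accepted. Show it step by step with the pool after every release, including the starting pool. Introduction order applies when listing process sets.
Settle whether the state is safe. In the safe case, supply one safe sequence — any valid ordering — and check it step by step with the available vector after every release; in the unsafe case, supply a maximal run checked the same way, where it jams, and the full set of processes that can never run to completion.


UNSAFE.
Key observation: T3, T9 can finish, but then (3, 3) is all there is, and the blocked group's res4 demands exceed it.
A maximal execution: T3, T9 — then nothing else fits. Check, step by step:
  pool = (2, 1)
  T3 needs (1, 1) <= (2, 1) -> finishes; pool += (0, 2) = (2, 3)
  T9 needs (2, 2) <= (2, 3) -> finishes; pool += (1, 0) = (3, 3)
  T8 still needs (3, 6) but only (3, 3) is free — short on res4
  T5 still needs (4, 4) but only (3, 3) is free — short on res1 and res4
  T4 still needs (0, 4) but only (3, 3) is free — short on res4
  T2 still needs (2, 6) but only (3, 3) is free — short on res4
  T1 still needs (0, 5) but only (3, 3) is free — short on res4
Never able to finish: T8, T5, T4, T2 and T1.


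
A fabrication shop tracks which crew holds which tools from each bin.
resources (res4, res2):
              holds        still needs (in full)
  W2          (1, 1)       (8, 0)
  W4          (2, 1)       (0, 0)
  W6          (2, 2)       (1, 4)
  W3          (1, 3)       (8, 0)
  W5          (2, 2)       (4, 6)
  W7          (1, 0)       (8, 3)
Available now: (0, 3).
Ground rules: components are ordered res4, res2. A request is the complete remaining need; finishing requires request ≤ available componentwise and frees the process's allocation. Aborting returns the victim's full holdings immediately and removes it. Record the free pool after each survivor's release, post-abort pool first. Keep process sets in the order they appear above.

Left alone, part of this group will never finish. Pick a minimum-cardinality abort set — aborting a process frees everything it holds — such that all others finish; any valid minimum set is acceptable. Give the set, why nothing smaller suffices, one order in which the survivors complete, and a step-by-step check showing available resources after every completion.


The answer: abort W2 and W7.
Key observation: the returned (2, 1) from W2 and W7 is what brings W3 — unrunnable before, under any order — into play at step 4.
Minimality, checking each single-abort alternative: W2 alone leaves W3 blocked (short on res4); W4 alone leaves W2 blocked (short on res4); W6 alone leaves W2 blocked (short on res4); W3 alone leaves W2 blocked (short on res4); W5 alone leaves W2 blocked (short on res4); W7 alone leaves W2 blocked (short on res4).
The survivors complete as W6, W5, W4, W3. Step-by-step check (starting from the post-abort pool):
  pool = (2, 4)
  run W6 (needs (1, 4), free (2, 4)); after release of (2, 2) the pool is (4, 6)
  run W5 (needs (4, 6), free (4, 6)); after release of (2, 2) the pool is (6, 8)
  run W4 (needs (0, 0), free (6, 8)); after release of (2, 1) the pool is (8, 9)
  run W3 (needs (8, 0), free (8, 9)); after release of (1, 3) the pool is (9, 12)


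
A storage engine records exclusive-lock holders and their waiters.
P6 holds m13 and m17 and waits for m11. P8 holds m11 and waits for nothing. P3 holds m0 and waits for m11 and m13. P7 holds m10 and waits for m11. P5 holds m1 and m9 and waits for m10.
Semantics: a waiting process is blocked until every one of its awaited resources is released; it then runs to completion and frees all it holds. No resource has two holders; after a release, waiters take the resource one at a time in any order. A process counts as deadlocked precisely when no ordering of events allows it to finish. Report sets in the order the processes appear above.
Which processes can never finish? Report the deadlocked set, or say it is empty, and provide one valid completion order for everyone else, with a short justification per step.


The deadlocked set is empty.
Key observation: there is no circular wait here — follow any chain and it reaches a process that is free to run now.
A valid finishing order for the others: P8, P6, P3, P7, P5.
Step-by-step check:
  run P8 (it waits on nothing); releases m11
  P6: everything it awaited (m11) is free; runs, freeing m13 and m17
  P3: everything it awaited (m11 and m13) is free; runs, freeing m0
  P7: everything it awaited (m11) is free; runs, freeing m10
  P5: everything it awaited (m10) is free; runs, freeing m1 and m9


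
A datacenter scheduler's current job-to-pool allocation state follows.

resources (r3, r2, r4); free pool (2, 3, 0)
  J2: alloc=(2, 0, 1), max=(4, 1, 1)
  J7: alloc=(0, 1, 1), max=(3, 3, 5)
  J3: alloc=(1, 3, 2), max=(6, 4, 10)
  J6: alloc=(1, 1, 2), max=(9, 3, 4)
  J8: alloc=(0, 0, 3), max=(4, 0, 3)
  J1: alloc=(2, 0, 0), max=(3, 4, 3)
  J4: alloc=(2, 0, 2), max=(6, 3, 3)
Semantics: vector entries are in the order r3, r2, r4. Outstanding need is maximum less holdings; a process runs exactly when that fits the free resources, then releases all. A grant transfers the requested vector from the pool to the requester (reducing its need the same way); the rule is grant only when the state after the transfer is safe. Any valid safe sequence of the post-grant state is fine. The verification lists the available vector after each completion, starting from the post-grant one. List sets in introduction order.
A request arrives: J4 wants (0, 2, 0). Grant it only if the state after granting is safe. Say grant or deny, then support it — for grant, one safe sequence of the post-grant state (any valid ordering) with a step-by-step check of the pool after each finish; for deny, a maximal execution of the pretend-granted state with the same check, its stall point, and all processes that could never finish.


GRANT. The post-grant state is safe; one safe sequence: J2, J8, J4, J7, J1, J6, J3.
Key observation: (2, 1, 0) free after granting still covers J2 first, and each release covers the next.
Check on the post-grant state, step by step:
  pool = (2, 1, 0)
  run J2 (needs (2, 1, 0), free (2, 1, 0)); after release of (2, 0, 1) the pool is (4, 1, 1)
  run J8 (needs (4, 0, 0), free (4, 1, 1)); after release of (0, 0, 3) the pool is (4, 1, 4)
  run J4 (needs (4, 1, 1), free (4, 1, 4)); after release of (2, 2, 2) the pool is (6, 3, 6)
  run J7 (needs (3, 2, 4), free (6, 3, 6)); after release of (0, 1, 1) the pool is (6, 4, 7)
  run J1 (needs (1, 4, 3), free (6, 4, 7)); after release of (2, 0, 0) the pool is (8, 4, 7)
  run J6 (needs (8, 2, 2), free (8, 4, 7)); after release of (1, 1, 2) the pool is (9, 5, 9)
  run J3 (needs (5, 1, 8), free (9, 5, 9)); after release of (1, 3, 2) the pool is (10, 8, 11)


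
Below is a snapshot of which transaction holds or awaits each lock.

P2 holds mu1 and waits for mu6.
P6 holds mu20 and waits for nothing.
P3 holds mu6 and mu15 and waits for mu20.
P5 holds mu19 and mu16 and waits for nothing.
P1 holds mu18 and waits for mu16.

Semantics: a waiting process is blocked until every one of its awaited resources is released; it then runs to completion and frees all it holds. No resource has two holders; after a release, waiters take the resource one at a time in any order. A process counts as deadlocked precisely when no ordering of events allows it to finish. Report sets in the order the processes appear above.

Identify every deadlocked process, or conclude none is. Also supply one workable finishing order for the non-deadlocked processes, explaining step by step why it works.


The deadlocked set is empty.
Key observation: there is no circular wait here — follow any chain and it reaches a process that is free to run now.
One completion order for the rest: P6, P3, P5, P1, P2.
Walking it through:
  P6: no waits; runs immediately, freeing mu20
  run P3 (all its waits — mu20 — are resolved); releases mu6 and mu15
  P5: no waits; runs immediately, freeing mu19 and mu16
  run P1 (all its waits — mu16 — are resolved); releases mu18
  run P2 (all its waits — mu6 — are resolved); releases mu1


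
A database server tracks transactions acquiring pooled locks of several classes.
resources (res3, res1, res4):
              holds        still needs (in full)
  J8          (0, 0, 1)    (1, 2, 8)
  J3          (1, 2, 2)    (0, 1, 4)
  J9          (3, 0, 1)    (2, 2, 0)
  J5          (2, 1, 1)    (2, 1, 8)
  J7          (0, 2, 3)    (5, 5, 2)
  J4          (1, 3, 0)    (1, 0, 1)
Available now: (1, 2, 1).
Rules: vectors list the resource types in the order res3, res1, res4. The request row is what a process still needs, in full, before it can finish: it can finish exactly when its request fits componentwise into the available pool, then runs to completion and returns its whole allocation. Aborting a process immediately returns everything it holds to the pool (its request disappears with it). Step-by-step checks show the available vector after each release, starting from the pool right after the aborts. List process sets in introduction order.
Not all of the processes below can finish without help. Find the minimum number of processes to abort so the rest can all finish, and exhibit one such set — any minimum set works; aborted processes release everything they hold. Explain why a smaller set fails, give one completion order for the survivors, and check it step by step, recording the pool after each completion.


Minimum abort set: J8.
Key observation: no ordering could ever have run J5 before the abort of J8; with (0, 0, 1) back in the pool it fits at step 5.
Why nothing smaller works: aborting no one leaves the state deadlocked as given.
One survivor order: J4, J9, J7, J3, J5. Check, step by step (post-abort pool first):
  pool = (1, 2, 2)
  J4 needs (1, 0, 1) <= (1, 2, 2) -> finishes; pool += (1, 3, 0) = (2, 5, 2)
  J9 needs (2, 2, 0) <= (2, 5, 2) -> finishes; pool += (3, 0, 1) = (5, 5, 3)
  J7 needs (5, 5, 2) <= (5, 5, 3) -> finishes; pool += (0, 2, 3) = (5, 7, 6)
  J3 needs (0, 1, 4) <= (5, 7, 6) -> finishes; pool += (1, 2, 2) = (6, 9, 8)
  J5 needs (2, 1, 8) <= (6, 9, 8) -> finishes; pool += (2, 1, 1) = (8, 10, 9)
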